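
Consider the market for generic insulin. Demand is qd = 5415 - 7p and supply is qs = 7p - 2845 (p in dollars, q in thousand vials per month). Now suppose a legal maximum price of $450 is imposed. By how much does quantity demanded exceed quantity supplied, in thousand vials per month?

1960

Equilibrium: 5415 - 7p = 7p - 2845, so 8260 = 14p and p* = 590, q* = 1285.
Since 450 < 590, the ceiling is binding.
At p = 450: qd = 5415 - 7·450 = 2265 and qs = 7·450 - 2845 = 305.
Shortage = qd - qs = 2265 - 305 = 1960.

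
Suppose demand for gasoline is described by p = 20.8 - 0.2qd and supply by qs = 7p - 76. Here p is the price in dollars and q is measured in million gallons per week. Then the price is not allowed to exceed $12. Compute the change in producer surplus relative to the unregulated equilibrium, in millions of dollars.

Rearranging demand gives qd = 104 - 5p. Setting quantity demanded equal to quantity supplied, 104 - 5p = 7p - 76, gives p* = 15 and q* = 29.
Because the ceiling (12) lies below the market-clearing price, it is binding.
At p = 12: qd = 104 - 5·12 = 44 and qs = 7·12 - 76 = 8.
Producer surplus without the control is ½ · (15 - 76/7) · 29 = 841/14.
With the ceiling, producers sell 8 units at 12, so PS = ½ · (12 - 76/7) · 8 = 32/7.
Change in producer surplus = 32/7 - 841/14 = -55.5.

-55.5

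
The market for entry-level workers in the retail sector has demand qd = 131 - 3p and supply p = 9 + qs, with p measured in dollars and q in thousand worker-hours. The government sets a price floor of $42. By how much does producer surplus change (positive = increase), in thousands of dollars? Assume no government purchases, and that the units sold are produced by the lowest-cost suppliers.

-185.5

Rearranging supply gives qs = p - 9. Equilibrium: 131 - 3p = p - 9, so 140 = 4p and p* = 35, q* = 26.
Because the floor (42) lies above the market-clearing price, it is binding.
At p = 42: qd = 131 - 3·42 = 5 and qs = 42 - 9 = 33.
Producer surplus without the control is ½ · (35 - 9) · 26 = 338.
With the floor, 5 units are sold at 42. The supply price at q = 5 is 14, so PS = ½ · [(42 - 9) + (42 - 14)] · 5 = 152.5.
Change in producer surplus = 152.5 - 338 = -185.5.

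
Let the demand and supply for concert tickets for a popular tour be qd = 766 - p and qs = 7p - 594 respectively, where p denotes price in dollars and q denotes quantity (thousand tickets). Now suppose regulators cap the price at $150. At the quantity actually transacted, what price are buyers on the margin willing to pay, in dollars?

310

Setting quantity demanded equal to quantity supplied, 766 - p = 7p - 594, gives p* = 170 and q* = 596.
Because the ceiling (150) lies below the market-clearing price, it is binding.
At p = 150: qd = 766 - 150 = 616 and qs = 7·150 - 594 = 456.
Only 456 units reach the market. On the demand curve, the marginal buyer's willingness to pay at q = 456 is (766 - 456) = 310.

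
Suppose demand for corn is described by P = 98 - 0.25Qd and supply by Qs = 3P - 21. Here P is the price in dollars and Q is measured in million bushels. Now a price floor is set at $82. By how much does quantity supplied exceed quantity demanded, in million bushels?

Rearranging demand gives Qd = 392 - 4P. In a free market, 392 - 4P = 3P - 21 gives the equilibrium P* = 59, Q* = 156.
Because the floor (82) lies above the market-clearing price, it is binding.
At P = 82: Qd = 392 - 4·82 = 64 and Qs = 3·82 - 21 = 225.
Surplus = Qs - Qd = 225 - 64 = 161.

161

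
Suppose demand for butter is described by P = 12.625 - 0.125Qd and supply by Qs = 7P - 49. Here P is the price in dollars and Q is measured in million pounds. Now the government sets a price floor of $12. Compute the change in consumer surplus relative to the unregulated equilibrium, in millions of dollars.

-26

Rearranging demand gives Qd = 101 - 8P. Setting quantity demanded equal to quantity supplied, 101 - 8P = 7P - 49, gives P* = 10 and Q* = 21.
Since 12 > 10, the floor is binding.
At P = 12: Qd = 101 - 8·12 = 5 and Qs = 7·12 - 49 = 35.
Consumer surplus without the control is ½ · (12.625 - 10) · 21 = 27.5625.
With the floor, consumers buy 5 units at 12, so CS = ½ · (12.625 - 12) · 5 = 1.5625.
Change in consumer surplus = 1.5625 - 27.5625 = -26.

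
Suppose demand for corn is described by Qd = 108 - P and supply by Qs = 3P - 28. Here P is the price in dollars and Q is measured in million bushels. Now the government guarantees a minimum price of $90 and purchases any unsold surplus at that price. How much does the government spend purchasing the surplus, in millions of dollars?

20160

Equilibrium: 108 - P = 3P - 28, so 136 = 4P and P* = 34, Q* = 74.
The floor of 90 is above the equilibrium price 34, so it binds.
At P = 90: Qd = 108 - 90 = 18 and Qs = 3·90 - 28 = 242.
Surplus = Qs - Qd = 224.
Government expenditure = surplus × support price = 224 × 90 = 20160.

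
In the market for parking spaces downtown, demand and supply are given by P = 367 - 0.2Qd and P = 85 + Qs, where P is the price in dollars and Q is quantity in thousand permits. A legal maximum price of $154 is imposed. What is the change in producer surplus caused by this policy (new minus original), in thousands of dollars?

Rearranging demand gives Qd = 1835 - 5P; rearranging supply gives Qs = P - 85. In a free market, 1835 - 5P = P - 85 gives the equilibrium P* = 320, Q* = 235.
Because the ceiling (154) lies below the market-clearing price, it is binding.
At P = 154: Qd = 1835 - 5·154 = 1065 and Qs = 154 - 85 = 69.
Producer surplus without the control is ½ · (320 - 85) · 235 = 27612.5.
With the ceiling, producers sell 69 units at 154, so PS = ½ · (154 - 85) · 69 = 2380.5.
Change in producer surplus = 2380.5 - 27612.5 = -25232.

-25232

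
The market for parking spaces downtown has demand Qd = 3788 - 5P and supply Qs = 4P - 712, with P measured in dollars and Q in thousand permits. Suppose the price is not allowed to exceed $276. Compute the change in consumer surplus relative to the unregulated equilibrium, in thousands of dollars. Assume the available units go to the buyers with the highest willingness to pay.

In a free market, 3788 - 5P = 4P - 712 gives the equilibrium P* = 500, Q* = 1288.
Since 276 < 500, the ceiling is binding.
At P = 276: Qd = 3788 - 5·276 = 2408 and Qs = 4·276 - 712 = 392.
Consumer surplus without the control is ½ · (757.6 - 500) · 1288 = 165894.4.
With the ceiling, 392 units are sold at 276 (assume they go to the highest-value buyers). The demand price at Q = 392 is 679.2, so CS = ½ · [(757.6 - 276) + (679.2 - 276)] · 392 = 173420.8.
Change in consumer surplus = 173420.8 - 165894.4 = 7526.4.

7526.4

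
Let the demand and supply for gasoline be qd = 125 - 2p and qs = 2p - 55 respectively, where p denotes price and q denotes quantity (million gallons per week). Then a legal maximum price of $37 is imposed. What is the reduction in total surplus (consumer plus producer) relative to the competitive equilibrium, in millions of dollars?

128

In a free market, 125 - 2p = 2p - 55 gives the equilibrium p* = 45, q* = 35.
Because the ceiling (37) lies below the market-clearing price, it is binding.
At p = 37: qd = 125 - 2·37 = 51 and qs = 2·37 - 55 = 19.
Quantity traded falls to 19. At q = 19 the demand price is (125 - 19)/2 = 53 and the supply price is (55 + 19)/2 = 37.
Deadweight loss = ½ · (53 - 37) · (35 - 19) = ½ · 16 · 16 = 128.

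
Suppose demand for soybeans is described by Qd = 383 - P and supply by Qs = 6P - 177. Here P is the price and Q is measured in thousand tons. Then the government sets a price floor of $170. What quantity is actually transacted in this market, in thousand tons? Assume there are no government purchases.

213

Without the control the market clears where 383 - P = 6P - 177, i.e. P* = 80 and Q* = 303.
Because the floor (170) lies above the market-clearing price, it is binding.
At P = 170: Qd = 383 - 170 = 213 and Qs = 6·170 - 177 = 843.
The quantity actually transacted is the short side, demand: 213.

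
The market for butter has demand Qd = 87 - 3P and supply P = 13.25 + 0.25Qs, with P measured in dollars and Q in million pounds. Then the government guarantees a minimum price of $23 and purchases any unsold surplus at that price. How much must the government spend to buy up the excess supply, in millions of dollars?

483

Rearranging supply gives Qs = 4P - 53. Without the control the market clears where 87 - 3P = 4P - 53, i.e. P* = 20 and Q* = 27.
Because the floor (23) lies above the market-clearing price, it is binding.
At P = 23: Qd = 87 - 3·23 = 18 and Qs = 4·23 - 53 = 39.
Surplus = Qs - Qd = 21.
Government expenditure = surplus × support price = 21 × 23 = 483.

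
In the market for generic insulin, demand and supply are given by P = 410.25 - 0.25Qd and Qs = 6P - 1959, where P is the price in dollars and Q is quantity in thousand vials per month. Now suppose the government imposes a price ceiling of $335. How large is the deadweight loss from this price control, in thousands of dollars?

4687.5

Rearranging demand gives Qd = 1641 - 4P. In a free market, 1641 - 4P = 6P - 1959 gives the equilibrium P* = 360, Q* = 201.
The ceiling of 335 is below the equilibrium price 360, so it binds.
At P = 335: Qd = 1641 - 4·335 = 301 and Qs = 6·335 - 1959 = 51.
Quantity traded falls to 51. At Q = 51 the demand price is (1641 - 51)/4 = 397.5 and the supply price is (1959 + 51)/6 = 335.
Deadweight loss = ½ · (397.5 - 335) · (201 - 51) = ½ · 62.5 · 150 = 4687.5.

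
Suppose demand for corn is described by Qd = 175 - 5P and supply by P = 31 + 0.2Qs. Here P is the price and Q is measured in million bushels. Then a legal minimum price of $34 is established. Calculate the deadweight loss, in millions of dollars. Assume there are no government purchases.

Rearranging supply gives Qs = 5P - 155. Without the control the market clears where 175 - 5P = 5P - 155, i.e. P* = 33 and Q* = 10.
Because the floor (34) lies above the market-clearing price, it is binding.
At P = 34: Qd = 175 - 5·34 = 5 and Qs = 5·34 - 155 = 15.
Quantity traded falls to 5. At Q = 5 the demand price is (175 - 5)/5 = 34 and the supply price is (155 + 5)/5 = 32.
Deadweight loss = ½ · (34 - 32) · (10 - 5) = ½ · 2 · 5 = 5.

5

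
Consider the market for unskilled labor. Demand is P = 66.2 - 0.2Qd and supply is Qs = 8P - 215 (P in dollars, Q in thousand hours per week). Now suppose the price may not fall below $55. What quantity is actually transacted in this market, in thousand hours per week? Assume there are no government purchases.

56

Rearranging demand gives Qd = 331 - 5P. Setting quantity demanded equal to quantity supplied, 331 - 5P = 8P - 215, gives P* = 42 and Q* = 121.
The floor of 55 is above the equilibrium price 42, so it binds.
At P = 55: Qd = 331 - 5·55 = 56 and Qs = 8·55 - 215 = 225.
The quantity actually transacted is the short side, demand: 56.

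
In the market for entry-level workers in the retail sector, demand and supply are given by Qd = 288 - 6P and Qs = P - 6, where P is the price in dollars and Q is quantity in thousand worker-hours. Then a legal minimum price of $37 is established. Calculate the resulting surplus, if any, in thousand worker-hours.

0

Setting quantity demanded equal to quantity supplied, 288 - 6P = P - 6, gives P* = 42 and Q* = 36.
The floor of 37 is below the equilibrium price 42, so it is not binding; the market clears at P* = 42, Q* = 36.
Since the control does not bind, there is no surplus.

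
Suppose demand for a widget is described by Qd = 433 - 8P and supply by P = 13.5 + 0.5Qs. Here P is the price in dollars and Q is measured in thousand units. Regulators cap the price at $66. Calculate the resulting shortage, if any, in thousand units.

Rearranging supply gives Qs = 2P - 27. In a free market, 433 - 8P = 2P - 27 gives the equilibrium P* = 46, Q* = 65.
The ceiling of 66 is above the equilibrium price 46, so it is not binding; the market clears at P* = 46, Q* = 65.
Since the control does not bind, there is no shortage.

0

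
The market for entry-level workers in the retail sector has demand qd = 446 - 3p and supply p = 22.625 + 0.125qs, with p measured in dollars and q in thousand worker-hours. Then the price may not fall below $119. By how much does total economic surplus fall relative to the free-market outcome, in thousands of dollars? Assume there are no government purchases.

Rearranging supply gives qs = 8p - 181. Without the control the market clears where 446 - 3p = 8p - 181, i.e. p* = 57 and q* = 275.
Because the floor (119) lies above the market-clearing price, it is binding.
At p = 119: qd = 446 - 3·119 = 89 and qs = 8·119 - 181 = 771.
Quantity traded falls to 89. At q = 89 the demand price is (446 - 89)/3 = 119 and the supply price is (181 + 89)/8 = 33.75.
Deadweight loss = ½ · (119 - 33.75) · (275 - 89) = ½ · 85.25 · 186 = 7928.25.

7928.25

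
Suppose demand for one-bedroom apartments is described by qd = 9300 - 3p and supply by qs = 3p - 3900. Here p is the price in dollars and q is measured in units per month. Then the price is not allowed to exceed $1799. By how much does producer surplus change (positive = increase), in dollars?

-841498.5

Without the control the market clears where 9300 - 3p = 3p - 3900, i.e. p* = 2200 and q* = 2700.
Since 1799 < 2200, the ceiling is binding.
At p = 1799: qd = 9300 - 3·1799 = 3903 and qs = 3·1799 - 3900 = 1497.
Producer surplus without the control is ½ · (2200 - 1300) · 2700 = 1215000.
With the ceiling, producers sell 1497 units at 1799, so PS = ½ · (1799 - 1300) · 1497 = 373501.5.
Change in producer surplus = 373501.5 - 1215000 = -841498.5.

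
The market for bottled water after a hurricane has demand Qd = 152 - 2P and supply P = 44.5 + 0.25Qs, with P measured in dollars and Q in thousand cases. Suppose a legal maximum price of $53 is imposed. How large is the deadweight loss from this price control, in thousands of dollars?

Rearranging supply gives Qs = 4P - 178. Setting quantity demanded equal to quantity supplied, 152 - 2P = 4P - 178, gives P* = 55 and Q* = 42.
Because the ceiling (53) lies below the market-clearing price, it is binding.
At P = 53: Qd = 152 - 2·53 = 46 and Qs = 4·53 - 178 = 34.
Quantity traded falls to 34. At Q = 34 the demand price is (152 - 34)/2 = 59 and the supply price is (178 + 34)/4 = 53.
Deadweight loss = ½ · (59 - 53) · (42 - 34) = ½ · 6 · 8 = 24.

24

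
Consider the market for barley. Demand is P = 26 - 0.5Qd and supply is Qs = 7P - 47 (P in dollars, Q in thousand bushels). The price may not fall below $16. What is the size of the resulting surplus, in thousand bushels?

Rearranging demand gives Qd = 52 - 2P. Equilibrium: 52 - 2P = 7P - 47, so 99 = 9P and P* = 11, Q* = 30.
Since 16 > 11, the floor is binding.
At P = 16: Qd = 52 - 2·16 = 20 and Qs = 7·16 - 47 = 65.
Surplus = Qs - Qd = 65 - 20 = 45.

45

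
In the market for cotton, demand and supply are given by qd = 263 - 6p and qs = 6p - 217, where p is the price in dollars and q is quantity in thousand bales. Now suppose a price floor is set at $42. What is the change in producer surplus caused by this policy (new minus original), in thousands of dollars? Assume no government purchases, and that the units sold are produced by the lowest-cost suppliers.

In a free market, 263 - 6p = 6p - 217 gives the equilibrium p* = 40, q* = 23.
Because the floor (42) lies above the market-clearing price, it is binding.
At p = 42: qd = 263 - 6·42 = 11 and qs = 6·42 - 217 = 35.
Producer surplus without the control is ½ · (40 - 217/6) · 23 = 529/12.
With the floor, 11 units are sold at 42. The supply price at q = 11 is 38, so PS = ½ · [(42 - 217/6) + (42 - 38)] · 11 = 649/12.
Change in producer surplus = 649/12 - 529/12 = 10.

10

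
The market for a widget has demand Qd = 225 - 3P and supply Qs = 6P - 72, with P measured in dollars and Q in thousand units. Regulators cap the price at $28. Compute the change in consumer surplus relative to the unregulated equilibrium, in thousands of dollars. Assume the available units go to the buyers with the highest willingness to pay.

Without the control the market clears where 225 - 3P = 6P - 72, i.e. P* = 33 and Q* = 126.
Since 28 < 33, the ceiling is binding.
At P = 28: Qd = 225 - 3·28 = 141 and Qs = 6·28 - 72 = 96.
Consumer surplus without the control is ½ · (75 - 33) · 126 = 2646.
With the ceiling, 96 units are sold at 28 (assume they go to the highest-value buyers). The demand price at Q = 96 is 43, so CS = ½ · [(75 - 28) + (43 - 28)] · 96 = 2976.
Change in consumer surplus = 2976 - 2646 = 330.

330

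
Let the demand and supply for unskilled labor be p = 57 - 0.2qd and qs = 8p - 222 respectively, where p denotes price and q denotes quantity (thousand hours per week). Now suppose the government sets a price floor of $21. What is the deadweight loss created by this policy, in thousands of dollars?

0

Rearranging demand gives qd = 285 - 5p. In a free market, 285 - 5p = 8p - 222 gives the equilibrium p* = 39, q* = 90.
Since 21 is below p* = 39, the floor does not bind and the free-market outcome prevails.
Since the control does not bind, no trades are prevented and deadweight loss is zero.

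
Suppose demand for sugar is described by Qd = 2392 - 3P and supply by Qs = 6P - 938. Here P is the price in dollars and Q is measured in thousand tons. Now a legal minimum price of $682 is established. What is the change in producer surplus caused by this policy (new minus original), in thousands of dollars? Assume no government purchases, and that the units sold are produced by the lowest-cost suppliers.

34944

Without the control the market clears where 2392 - 3P = 6P - 938, i.e. P* = 370 and Q* = 1282.
The floor of 682 is above the equilibrium price 370, so it binds.
At P = 682: Qd = 2392 - 3·682 = 346 and Qs = 6·682 - 938 = 3154.
Producer surplus without the control is ½ · (370 - 469/3) · 1282 = 410881/3.
With the floor, 346 units are sold at 682. The supply price at Q = 346 is 214, so PS = ½ · [(682 - 469/3) + (682 - 214)] · 346 = 515713/3.
Change in producer surplus = 515713/3 - 410881/3 = 34944.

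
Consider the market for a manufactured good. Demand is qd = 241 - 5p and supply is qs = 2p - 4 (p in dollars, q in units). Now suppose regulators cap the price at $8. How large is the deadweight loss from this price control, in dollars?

1020.6

Setting quantity demanded equal to quantity supplied, 241 - 5p = 2p - 4, gives p* = 35 and q* = 66.
Since 8 < 35, the ceiling is binding.
At p = 8: qd = 241 - 5·8 = 201 and qs = 2·8 - 4 = 12.
Quantity traded falls to 12. At q = 12 the demand price is (241 - 12)/5 = 45.8 and the supply price is (4 + 12)/2 = 8.
Deadweight loss = ½ · (45.8 - 8) · (66 - 12) = ½ · 37.8 · 54 = 1020.6.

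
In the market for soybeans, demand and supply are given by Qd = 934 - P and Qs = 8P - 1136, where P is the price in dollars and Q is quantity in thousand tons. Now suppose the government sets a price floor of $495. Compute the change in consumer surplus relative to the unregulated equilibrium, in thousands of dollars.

-151447.5

Without the control the market clears where 934 - P = 8P - 1136, i.e. P* = 230 and Q* = 704.
Because the floor (495) lies above the market-clearing price, it is binding.
At P = 495: Qd = 934 - 495 = 439 and Qs = 8·495 - 1136 = 2824.
Consumer surplus without the control is ½ · (934 - 230) · 704 = 247808.
With the floor, consumers buy 439 units at 495, so CS = ½ · (934 - 495) · 439 = 96360.5.
Change in consumer surplus = 96360.5 - 247808 = -151447.5.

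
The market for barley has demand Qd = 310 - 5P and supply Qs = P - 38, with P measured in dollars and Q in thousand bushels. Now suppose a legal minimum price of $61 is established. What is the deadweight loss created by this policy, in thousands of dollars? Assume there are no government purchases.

Without the control the market clears where 310 - 5P = P - 38, i.e. P* = 58 and Q* = 20.
The floor of 61 is above the equilibrium price 58, so it binds.
At P = 61: Qd = 310 - 5·61 = 5 and Qs = 61 - 38 = 23.
Quantity traded falls to 5. At Q = 5 the demand price is (310 - 5)/5 = 61 and the supply price is 38 + 5 = 43.
Deadweight loss = ½ · (61 - 43) · (20 - 5) = ½ · 18 · 15 = 135.

135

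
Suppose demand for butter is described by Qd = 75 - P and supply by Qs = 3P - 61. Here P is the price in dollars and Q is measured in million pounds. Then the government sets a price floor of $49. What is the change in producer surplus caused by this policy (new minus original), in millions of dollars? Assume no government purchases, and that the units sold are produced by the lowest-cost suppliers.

352.5

In a free market, 75 - P = 3P - 61 gives the equilibrium P* = 34, Q* = 41.
Since 49 > 34, the floor is binding.
At P = 49: Qd = 75 - 49 = 26 and Qs = 3·49 - 61 = 86.
Producer surplus without the control is ½ · (34 - 61/3) · 41 = 1681/6.
With the floor, 26 units are sold at 49. The supply price at Q = 26 is 29, so PS = ½ · [(49 - 61/3) + (49 - 29)] · 26 = 1898/3.
Change in producer surplus = 1898/3 - 1681/6 = 352.5.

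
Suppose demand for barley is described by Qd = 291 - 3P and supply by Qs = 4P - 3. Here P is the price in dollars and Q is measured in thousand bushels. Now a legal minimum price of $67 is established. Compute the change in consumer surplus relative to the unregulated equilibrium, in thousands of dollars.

Setting quantity demanded equal to quantity supplied, 291 - 3P = 4P - 3, gives P* = 42 and Q* = 165.
Because the floor (67) lies above the market-clearing price, it is binding.
At P = 67: Qd = 291 - 3·67 = 90 and Qs = 4·67 - 3 = 265.
Consumer surplus without the control is ½ · (97 - 42) · 165 = 4537.5.
With the floor, consumers buy 90 units at 67, so CS = ½ · (97 - 67) · 90 = 1350.
Change in consumer surplus = 1350 - 4537.5 = -3187.5.

-3187.5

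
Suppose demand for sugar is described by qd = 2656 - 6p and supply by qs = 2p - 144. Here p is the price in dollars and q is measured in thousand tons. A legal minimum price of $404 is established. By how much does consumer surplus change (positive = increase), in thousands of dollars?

Equilibrium: 2656 - 6p = 2p - 144, so 2800 = 8p and p* = 350, q* = 556.
The floor of 404 is above the equilibrium price 350, so it binds.
At p = 404: qd = 2656 - 6·404 = 232 and qs = 2·404 - 144 = 664.
Consumer surplus without the control is ½ · (1328/3 - 350) · 556 = 77284/3.
With the floor, consumers buy 232 units at 404, so CS = ½ · (1328/3 - 404) · 232 = 13456/3.
Change in consumer surplus = 13456/3 - 77284/3 = -21276.

-21276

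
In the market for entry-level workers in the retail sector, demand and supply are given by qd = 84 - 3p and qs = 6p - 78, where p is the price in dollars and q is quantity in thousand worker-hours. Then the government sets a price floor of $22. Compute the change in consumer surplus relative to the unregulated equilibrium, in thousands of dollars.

Setting quantity demanded equal to quantity supplied, 84 - 3p = 6p - 78, gives p* = 18 and q* = 30.
Since 22 > 18, the floor is binding.
At p = 22: qd = 84 - 3·22 = 18 and qs = 6·22 - 78 = 54.
Consumer surplus without the control is ½ · (28 - 18) · 30 = 150.
With the floor, consumers buy 18 units at 22, so CS = ½ · (28 - 22) · 18 = 54.
Change in consumer surplus = 54 - 150 = -96.

-96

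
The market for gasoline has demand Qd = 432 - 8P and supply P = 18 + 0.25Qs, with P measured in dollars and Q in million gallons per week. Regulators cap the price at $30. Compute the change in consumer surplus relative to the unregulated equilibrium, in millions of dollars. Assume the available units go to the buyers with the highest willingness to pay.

432

Rearranging supply gives Qs = 4P - 72. Equilibrium: 432 - 8P = 4P - 72, so 504 = 12P and P* = 42, Q* = 96.
Since 30 < 42, the ceiling is binding.
At P = 30: Qd = 432 - 8·30 = 192 and Qs = 4·30 - 72 = 48.
Consumer surplus without the control is ½ · (54 - 42) · 96 = 576.
With the ceiling, 48 units are sold at 30 (assume they go to the highest-value buyers). The demand price at Q = 48 is 48, so CS = ½ · [(54 - 30) + (48 - 30)] · 48 = 1008.
Change in consumer surplus = 1008 - 576 = 432.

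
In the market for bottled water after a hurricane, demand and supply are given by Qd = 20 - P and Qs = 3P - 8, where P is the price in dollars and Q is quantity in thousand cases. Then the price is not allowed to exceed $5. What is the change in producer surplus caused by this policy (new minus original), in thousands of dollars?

Without the control the market clears where 20 - P = 3P - 8, i.e. P* = 7 and Q* = 13.
The ceiling of 5 is below the equilibrium price 7, so it binds.
At P = 5: Qd = 20 - 5 = 15 and Qs = 3·5 - 8 = 7.
Producer surplus without the control is ½ · (7 - 8/3) · 13 = 169/6.
With the ceiling, producers sell 7 units at 5, so PS = ½ · (5 - 8/3) · 7 = 49/6.
Change in producer surplus = 49/6 - 169/6 = -20.

-20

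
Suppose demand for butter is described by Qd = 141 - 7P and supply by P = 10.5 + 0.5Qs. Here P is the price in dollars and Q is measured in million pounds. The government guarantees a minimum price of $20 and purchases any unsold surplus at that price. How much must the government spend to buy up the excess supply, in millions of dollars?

360

Rearranging supply gives Qs = 2P - 21. Equilibrium: 141 - 7P = 2P - 21, so 162 = 9P and P* = 18, Q* = 15.
The floor of 20 is above the equilibrium price 18, so it binds.
At P = 20: Qd = 141 - 7·20 = 1 and Qs = 2·20 - 21 = 19.
Surplus = Qs - Qd = 18.
Government expenditure = surplus × support price = 18 × 20 = 360.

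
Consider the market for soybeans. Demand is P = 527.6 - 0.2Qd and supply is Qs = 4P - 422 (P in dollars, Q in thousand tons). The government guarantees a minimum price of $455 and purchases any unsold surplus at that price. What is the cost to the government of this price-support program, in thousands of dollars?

Rearranging demand gives Qd = 2638 - 5P. Equilibrium: 2638 - 5P = 4P - 422, so 3060 = 9P and P* = 340, Q* = 938.
Because the floor (455) lies above the market-clearing price, it is binding.
At P = 455: Qd = 2638 - 5·455 = 363 and Qs = 4·455 - 422 = 1398.
Surplus = Qs - Qd = 1035.
Government expenditure = surplus × support price = 1035 × 455 = 470925.

470925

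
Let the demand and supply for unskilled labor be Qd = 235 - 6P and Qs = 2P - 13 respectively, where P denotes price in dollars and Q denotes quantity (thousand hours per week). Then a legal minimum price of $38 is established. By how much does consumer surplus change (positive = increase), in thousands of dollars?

In a free market, 235 - 6P = 2P - 13 gives the equilibrium P* = 31, Q* = 49.
Since 38 > 31, the floor is binding.
At P = 38: Qd = 235 - 6·38 = 7 and Qs = 2·38 - 13 = 63.
Consumer surplus without the control is ½ · (235/6 - 31) · 49 = 2401/12.
With the floor, consumers buy 7 units at 38, so CS = ½ · (235/6 - 38) · 7 = 49/12.
Change in consumer surplus = 49/12 - 2401/12 = -196.

-196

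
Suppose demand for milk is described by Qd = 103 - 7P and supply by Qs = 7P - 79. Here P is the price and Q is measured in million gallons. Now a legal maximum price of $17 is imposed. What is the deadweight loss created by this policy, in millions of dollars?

Equilibrium: 103 - 7P = 7P - 79, so 182 = 14P and P* = 13, Q* = 12.
Since 17 is above P* = 13, the ceiling does not bind and the free-market outcome prevails.
Since the control does not bind, no trades are prevented and deadweight loss is zero.

0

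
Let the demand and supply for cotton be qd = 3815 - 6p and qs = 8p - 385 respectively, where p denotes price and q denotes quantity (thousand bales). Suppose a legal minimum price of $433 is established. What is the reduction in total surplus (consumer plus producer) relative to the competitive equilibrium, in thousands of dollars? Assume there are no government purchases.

92867.25

Setting quantity demanded equal to quantity supplied, 3815 - 6p = 8p - 385, gives p* = 300 and q* = 2015.
The floor of 433 is above the equilibrium price 300, so it binds.
At p = 433: qd = 3815 - 6·433 = 1217 and qs = 8·433 - 385 = 3079.
Quantity traded falls to 1217. At q = 1217 the demand price is (3815 - 1217)/6 = 433 and the supply price is (385 + 1217)/8 = 200.25.
Deadweight loss = ½ · (433 - 200.25) · (2015 - 1217) = ½ · 232.75 · 798 = 92867.25.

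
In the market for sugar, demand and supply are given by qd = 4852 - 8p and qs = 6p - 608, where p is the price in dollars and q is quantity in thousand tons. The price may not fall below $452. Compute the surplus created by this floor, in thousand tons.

In a free market, 4852 - 8p = 6p - 608 gives the equilibrium p* = 390, q* = 1732.
The floor of 452 is above the equilibrium price 390, so it binds.
At p = 452: qd = 4852 - 8·452 = 1236 and qs = 6·452 - 608 = 2104.
Surplus = qs - qd = 2104 - 1236 = 868.

868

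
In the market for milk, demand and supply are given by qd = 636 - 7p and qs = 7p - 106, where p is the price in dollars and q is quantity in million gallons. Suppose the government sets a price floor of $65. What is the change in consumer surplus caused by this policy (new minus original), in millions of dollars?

-2676

Setting quantity demanded equal to quantity supplied, 636 - 7p = 7p - 106, gives p* = 53 and q* = 265.
Because the floor (65) lies above the market-clearing price, it is binding.
At p = 65: qd = 636 - 7·65 = 181 and qs = 7·65 - 106 = 349.
Consumer surplus without the control is ½ · (636/7 - 53) · 265 = 70225/14.
With the floor, consumers buy 181 units at 65, so CS = ½ · (636/7 - 65) · 181 = 32761/14.
Change in consumer surplus = 32761/14 - 70225/14 = -2676.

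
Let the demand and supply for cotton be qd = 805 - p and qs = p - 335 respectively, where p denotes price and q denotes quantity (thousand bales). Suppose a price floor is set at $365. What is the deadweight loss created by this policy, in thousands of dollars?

In a free market, 805 - p = p - 335 gives the equilibrium p* = 570, q* = 235.
The floor of 365 is below the equilibrium price 570, so it is not binding; the market clears at p* = 570, q* = 235.
Since the control does not bind, no trades are prevented and deadweight loss is zero.

0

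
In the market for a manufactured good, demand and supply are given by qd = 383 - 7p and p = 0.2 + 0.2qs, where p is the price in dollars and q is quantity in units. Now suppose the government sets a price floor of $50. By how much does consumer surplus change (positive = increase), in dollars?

Rearranging supply gives qs = 5p - 1. In a free market, 383 - 7p = 5p - 1 gives the equilibrium p* = 32, q* = 159.
Since 50 > 32, the floor is binding.
At p = 50: qd = 383 - 7·50 = 33 and qs = 5·50 - 1 = 249.
Consumer surplus without the control is ½ · (383/7 - 32) · 159 = 25281/14.
With the floor, consumers buy 33 units at 50, so CS = ½ · (383/7 - 50) · 33 = 1089/14.
Change in consumer surplus = 1089/14 - 25281/14 = -1728.

-1728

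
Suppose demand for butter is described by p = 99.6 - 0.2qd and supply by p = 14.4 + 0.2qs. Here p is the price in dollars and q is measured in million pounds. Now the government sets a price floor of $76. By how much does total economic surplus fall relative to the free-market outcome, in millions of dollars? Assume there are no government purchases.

1805

Rearranging demand gives qd = 498 - 5p; rearranging supply gives qs = 5p - 72. Equilibrium: 498 - 5p = 5p - 72, so 570 = 10p and p* = 57, q* = 213.
The floor of 76 is above the equilibrium price 57, so it binds.
At p = 76: qd = 498 - 5·76 = 118 and qs = 5·76 - 72 = 308.
Quantity traded falls to 118. At q = 118 the demand price is (498 - 118)/5 = 76 and the supply price is (72 + 118)/5 = 38.
Deadweight loss = ½ · (76 - 38) · (213 - 118) = ½ · 38 · 95 = 1805.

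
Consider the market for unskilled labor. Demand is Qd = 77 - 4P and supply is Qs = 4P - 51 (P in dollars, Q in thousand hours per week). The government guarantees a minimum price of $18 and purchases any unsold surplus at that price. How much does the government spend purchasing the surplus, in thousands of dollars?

Equilibrium: 77 - 4P = 4P - 51, so 128 = 8P and P* = 16, Q* = 13.
The floor of 18 is above the equilibrium price 16, so it binds.
At P = 18: Qd = 77 - 4·18 = 5 and Qs = 4·18 - 51 = 21.
Surplus = Qs - Qd = 16.
Government expenditure = surplus × support price = 16 × 18 = 288.

288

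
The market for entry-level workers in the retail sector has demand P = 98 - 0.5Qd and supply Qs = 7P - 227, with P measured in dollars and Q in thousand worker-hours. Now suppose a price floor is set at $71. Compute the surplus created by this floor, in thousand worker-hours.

216

Rearranging demand gives Qd = 196 - 2P. In a free market, 196 - 2P = 7P - 227 gives the equilibrium P* = 47, Q* = 102.
Since 71 > 47, the floor is binding.
At P = 71: Qd = 196 - 2·71 = 54 and Qs = 7·71 - 227 = 270.
Surplus = Qs - Qd = 270 - 54 = 216.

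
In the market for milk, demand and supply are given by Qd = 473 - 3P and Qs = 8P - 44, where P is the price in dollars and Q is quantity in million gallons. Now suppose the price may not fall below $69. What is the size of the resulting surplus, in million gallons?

242

Equilibrium: 473 - 3P = 8P - 44, so 517 = 11P and P* = 47, Q* = 332.
Because the floor (69) lies above the market-clearing price, it is binding.
At P = 69: Qd = 473 - 3·69 = 266 and Qs = 8·69 - 44 = 508.
Surplus = Qs - Qd = 508 - 266 = 242.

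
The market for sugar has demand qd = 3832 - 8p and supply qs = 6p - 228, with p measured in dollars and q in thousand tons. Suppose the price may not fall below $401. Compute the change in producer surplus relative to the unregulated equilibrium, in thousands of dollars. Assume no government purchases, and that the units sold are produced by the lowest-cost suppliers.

3552

Without the control the market clears where 3832 - 8p = 6p - 228, i.e. p* = 290 and q* = 1512.
Since 401 > 290, the floor is binding.
At p = 401: qd = 3832 - 8·401 = 624 and qs = 6·401 - 228 = 2178.
Producer surplus without the control is ½ · (290 - 38) · 1512 = 190512.
With the floor, 624 units are sold at 401. The supply price at q = 624 is 142, so PS = ½ · [(401 - 38) + (401 - 142)] · 624 = 194064.
Change in producer surplus = 194064 - 190512 = 3552.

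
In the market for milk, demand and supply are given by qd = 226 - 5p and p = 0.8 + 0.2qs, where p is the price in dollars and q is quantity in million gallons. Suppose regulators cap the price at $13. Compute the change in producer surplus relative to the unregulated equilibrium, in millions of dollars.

Rearranging supply gives qs = 5p - 4. Without the control the market clears where 226 - 5p = 5p - 4, i.e. p* = 23 and q* = 111.
Because the ceiling (13) lies below the market-clearing price, it is binding.
At p = 13: qd = 226 - 5·13 = 161 and qs = 5·13 - 4 = 61.
Producer surplus without the control is ½ · (23 - 0.8) · 111 = 1232.1.
With the ceiling, producers sell 61 units at 13, so PS = ½ · (13 - 0.8) · 61 = 372.1.
Change in producer surplus = 372.1 - 1232.1 = -860.

-860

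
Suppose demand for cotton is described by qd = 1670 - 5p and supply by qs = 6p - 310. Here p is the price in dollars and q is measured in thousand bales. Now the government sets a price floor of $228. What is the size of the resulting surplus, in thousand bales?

528

Setting quantity demanded equal to quantity supplied, 1670 - 5p = 6p - 310, gives p* = 180 and q* = 770.
The floor of 228 is above the equilibrium price 180, so it binds.
At p = 228: qd = 1670 - 5·228 = 530 and qs = 6·228 - 310 = 1058.
Surplus = qs - qd = 1058 - 530 = 528.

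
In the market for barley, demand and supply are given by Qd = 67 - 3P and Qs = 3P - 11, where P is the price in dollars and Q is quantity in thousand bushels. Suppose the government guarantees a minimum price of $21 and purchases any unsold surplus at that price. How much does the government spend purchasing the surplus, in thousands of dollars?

1008

Equilibrium: 67 - 3P = 3P - 11, so 78 = 6P and P* = 13, Q* = 28.
The floor of 21 is above the equilibrium price 13, so it binds.
At P = 21: Qd = 67 - 3·21 = 4 and Qs = 3·21 - 11 = 52.
Surplus = Qs - Qd = 48.
Government expenditure = surplus × support price = 48 × 21 = 1008.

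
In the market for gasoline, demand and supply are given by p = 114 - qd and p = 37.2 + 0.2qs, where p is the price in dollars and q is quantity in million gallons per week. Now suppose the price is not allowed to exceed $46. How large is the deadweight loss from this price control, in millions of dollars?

240

Rearranging demand gives qd = 114 - p; rearranging supply gives qs = 5p - 186. Setting quantity demanded equal to quantity supplied, 114 - p = 5p - 186, gives p* = 50 and q* = 64.
Because the ceiling (46) lies below the market-clearing price, it is binding.
At p = 46: qd = 114 - 46 = 68 and qs = 5·46 - 186 = 44.
Quantity traded falls to 44. At q = 44 the demand price is 114 - 44 = 70 and the supply price is (186 + 44)/5 = 46.
Deadweight loss = ½ · (70 - 46) · (64 - 44) = ½ · 24 · 20 = 240.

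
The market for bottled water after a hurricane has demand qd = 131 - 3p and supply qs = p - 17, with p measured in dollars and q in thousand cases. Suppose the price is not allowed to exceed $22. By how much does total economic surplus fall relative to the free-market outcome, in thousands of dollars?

Without the control the market clears where 131 - 3p = p - 17, i.e. p* = 37 and q* = 20.
Because the ceiling (22) lies below the market-clearing price, it is binding.
At p = 22: qd = 131 - 3·22 = 65 and qs = 22 - 17 = 5.
Quantity traded falls to 5. At q = 5 the demand price is (131 - 5)/3 = 42 and the supply price is 17 + 5 = 22.
Deadweight loss = ½ · (42 - 22) · (20 - 5) = ½ · 20 · 15 = 150.

150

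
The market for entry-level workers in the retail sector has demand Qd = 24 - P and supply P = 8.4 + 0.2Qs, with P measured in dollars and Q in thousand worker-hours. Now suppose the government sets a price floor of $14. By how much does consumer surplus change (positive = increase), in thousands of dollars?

-34.5

Rearranging supply gives Qs = 5P - 42. Setting quantity demanded equal to quantity supplied, 24 - P = 5P - 42, gives P* = 11 and Q* = 13.
Because the floor (14) lies above the market-clearing price, it is binding.
At P = 14: Qd = 24 - 14 = 10 and Qs = 5·14 - 42 = 28.
Consumer surplus without the control is ½ · (24 - 11) · 13 = 84.5.
With the floor, consumers buy 10 units at 14, so CS = ½ · (24 - 14) · 10 = 50.
Change in consumer surplus = 50 - 84.5 = -34.5.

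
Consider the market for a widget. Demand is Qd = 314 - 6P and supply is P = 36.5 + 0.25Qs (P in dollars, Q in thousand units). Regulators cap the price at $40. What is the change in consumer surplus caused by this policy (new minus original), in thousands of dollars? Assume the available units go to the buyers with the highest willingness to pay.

Rearranging supply gives Qs = 4P - 146. In a free market, 314 - 6P = 4P - 146 gives the equilibrium P* = 46, Q* = 38.
Since 40 < 46, the ceiling is binding.
At P = 40: Qd = 314 - 6·40 = 74 and Qs = 4·40 - 146 = 14.
Consumer surplus without the control is ½ · (157/3 - 46) · 38 = 361/3.
With the ceiling, 14 units are sold at 40 (assume they go to the highest-value buyers). The demand price at Q = 14 is 50, so CS = ½ · [(157/3 - 40) + (50 - 40)] · 14 = 469/3.
Change in consumer surplus = 469/3 - 361/3 = 36.

36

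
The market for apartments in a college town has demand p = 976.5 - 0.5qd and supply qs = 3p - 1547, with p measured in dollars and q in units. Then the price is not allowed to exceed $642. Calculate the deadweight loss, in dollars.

Rearranging demand gives qd = 1953 - 2p. Setting quantity demanded equal to quantity supplied, 1953 - 2p = 3p - 1547, gives p* = 700 and q* = 553.
Since 642 < 700, the ceiling is binding.
At p = 642: qd = 1953 - 2·642 = 669 and qs = 3·642 - 1547 = 379.
Quantity traded falls to 379. At q = 379 the demand price is (1953 - 379)/2 = 787 and the supply price is (1547 + 379)/3 = 642.
Deadweight loss = ½ · (787 - 642) · (553 - 379) = ½ · 145 · 174 = 12615.

12615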